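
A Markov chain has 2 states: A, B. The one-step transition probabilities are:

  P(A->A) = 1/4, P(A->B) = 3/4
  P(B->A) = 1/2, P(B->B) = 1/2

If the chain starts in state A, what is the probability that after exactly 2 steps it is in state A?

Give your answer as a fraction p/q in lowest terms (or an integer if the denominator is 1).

Answer: 7/16

Derivation:
Computing P^2 by repeated multiplication:
P^1 =
  A: [1/4, 3/4]
  B: [1/2, 1/2]
P^2 =
  A: [7/16, 9/16]
  B: [3/8, 5/8]

(P^2)[A -> A] = 7/16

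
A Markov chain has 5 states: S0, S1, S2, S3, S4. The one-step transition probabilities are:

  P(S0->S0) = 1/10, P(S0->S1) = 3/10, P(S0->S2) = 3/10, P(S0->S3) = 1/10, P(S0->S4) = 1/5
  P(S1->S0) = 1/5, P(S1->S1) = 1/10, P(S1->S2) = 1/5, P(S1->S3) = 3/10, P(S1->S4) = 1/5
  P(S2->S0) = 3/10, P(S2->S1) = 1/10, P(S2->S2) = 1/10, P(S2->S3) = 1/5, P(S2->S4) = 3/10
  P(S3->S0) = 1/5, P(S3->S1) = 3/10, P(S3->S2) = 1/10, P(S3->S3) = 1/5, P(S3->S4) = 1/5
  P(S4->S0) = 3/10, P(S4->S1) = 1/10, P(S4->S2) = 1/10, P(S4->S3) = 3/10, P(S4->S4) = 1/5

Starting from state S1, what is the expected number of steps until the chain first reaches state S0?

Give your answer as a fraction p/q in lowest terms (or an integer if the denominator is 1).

Answer: 1730/407

Derivation:
Let h_i = expected steps to first reach S0 from state i.
Boundary: h_S0 = 0.
First-step equations for the other states:
  h_S1 = 1 + 1/5*h_S0 + 1/10*h_S1 + 1/5*h_S2 + 3/10*h_S3 + 1/5*h_S4
  h_S2 = 1 + 3/10*h_S0 + 1/10*h_S1 + 1/10*h_S2 + 1/5*h_S3 + 3/10*h_S4
  h_S3 = 1 + 1/5*h_S0 + 3/10*h_S1 + 1/10*h_S2 + 1/5*h_S3 + 1/5*h_S4
  h_S4 = 1 + 3/10*h_S0 + 1/10*h_S1 + 1/10*h_S2 + 3/10*h_S3 + 1/5*h_S4

Substituting h_S0 = 0 and rearranging gives the linear system (I - Q) h = 1:
  [9/10, -1/5, -3/10, -1/5] . (h_S1, h_S2, h_S3, h_S4) = 1
  [-1/10, 9/10, -1/5, -3/10] . (h_S1, h_S2, h_S3, h_S4) = 1
  [-3/10, -1/10, 4/5, -1/5] . (h_S1, h_S2, h_S3, h_S4) = 1
  [-1/10, -1/10, -3/10, 4/5] . (h_S1, h_S2, h_S3, h_S4) = 1

Solving yields:
  h_S1 = 1730/407
  h_S2 = 10900/2849
  h_S3 = 12220/2849
  h_S4 = 11020/2849

Starting state is S1, so the expected hitting time is h_S1 = 1730/407.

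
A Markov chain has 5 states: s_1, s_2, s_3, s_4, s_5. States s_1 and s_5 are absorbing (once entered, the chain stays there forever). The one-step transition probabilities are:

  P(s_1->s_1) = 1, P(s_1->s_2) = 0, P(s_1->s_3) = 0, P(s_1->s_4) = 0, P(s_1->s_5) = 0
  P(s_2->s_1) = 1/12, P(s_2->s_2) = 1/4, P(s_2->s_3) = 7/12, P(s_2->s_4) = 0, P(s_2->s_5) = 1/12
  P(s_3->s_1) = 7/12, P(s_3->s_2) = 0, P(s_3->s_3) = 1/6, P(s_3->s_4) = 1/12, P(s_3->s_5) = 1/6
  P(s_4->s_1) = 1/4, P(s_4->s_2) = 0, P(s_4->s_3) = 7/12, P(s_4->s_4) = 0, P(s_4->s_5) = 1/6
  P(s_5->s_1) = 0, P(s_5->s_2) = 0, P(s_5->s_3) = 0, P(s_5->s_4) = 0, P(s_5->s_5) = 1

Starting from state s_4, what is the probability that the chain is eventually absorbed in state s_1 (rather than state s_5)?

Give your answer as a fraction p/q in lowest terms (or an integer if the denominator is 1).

Answer: 79/113

Derivation:
Let a_i = P(absorbed in s_1 | start in state i).
Boundary conditions: a_s_1 = 1, a_s_5 = 0.
For each transient state i, a_i = sum_j P(i->j) * a_j:
  a_s_2 = 1/12*a_s_1 + 1/4*a_s_2 + 7/12*a_s_3 + 0*a_s_4 + 1/12*a_s_5
  a_s_3 = 7/12*a_s_1 + 0*a_s_2 + 1/6*a_s_3 + 1/12*a_s_4 + 1/6*a_s_5
  a_s_4 = 1/4*a_s_1 + 0*a_s_2 + 7/12*a_s_3 + 0*a_s_4 + 1/6*a_s_5

Substituting a_s_1 = 1 and a_s_5 = 0, rearrange to (I - Q) a = r where r[i] = P(i -> s_1):
  [3/4, -7/12, 0] . (a_s_2, a_s_3, a_s_4) = 1/12
  [0, 5/6, -1/12] . (a_s_2, a_s_3, a_s_4) = 7/12
  [0, -7/12, 1] . (a_s_2, a_s_3, a_s_4) = 1/4

Solving yields:
  a_s_2 = 722/1017
  a_s_3 = 87/113
  a_s_4 = 79/113

Starting state is s_4, so the absorption probability is a_s_4 = 79/113.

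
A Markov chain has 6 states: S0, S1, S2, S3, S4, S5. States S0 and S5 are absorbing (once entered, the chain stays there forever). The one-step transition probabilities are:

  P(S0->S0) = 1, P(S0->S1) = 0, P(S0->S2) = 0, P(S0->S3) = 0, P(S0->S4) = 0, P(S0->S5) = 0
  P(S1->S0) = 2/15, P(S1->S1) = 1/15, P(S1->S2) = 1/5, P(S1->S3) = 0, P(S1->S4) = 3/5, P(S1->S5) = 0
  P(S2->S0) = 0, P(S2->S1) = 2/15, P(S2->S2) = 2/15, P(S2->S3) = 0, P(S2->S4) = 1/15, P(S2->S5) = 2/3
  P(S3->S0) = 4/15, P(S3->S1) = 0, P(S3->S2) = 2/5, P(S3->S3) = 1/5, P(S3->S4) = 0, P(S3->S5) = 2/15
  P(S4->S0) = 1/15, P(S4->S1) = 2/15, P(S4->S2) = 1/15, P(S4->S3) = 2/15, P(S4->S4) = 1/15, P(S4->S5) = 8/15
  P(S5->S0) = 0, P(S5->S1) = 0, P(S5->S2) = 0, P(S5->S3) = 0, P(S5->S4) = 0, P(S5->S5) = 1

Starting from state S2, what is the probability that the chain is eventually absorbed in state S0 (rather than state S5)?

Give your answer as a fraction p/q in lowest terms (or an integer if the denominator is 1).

Let a_i = P(absorbed in S0 | start in state i).
Boundary conditions: a_S0 = 1, a_S5 = 0.
For each transient state i, a_i = sum_j P(i->j) * a_j:
  a_S1 = 2/15*a_S0 + 1/15*a_S1 + 1/5*a_S2 + 0*a_S3 + 3/5*a_S4 + 0*a_S5
  a_S2 = 0*a_S0 + 2/15*a_S1 + 2/15*a_S2 + 0*a_S3 + 1/15*a_S4 + 2/3*a_S5
  a_S3 = 4/15*a_S0 + 0*a_S1 + 2/5*a_S2 + 1/5*a_S3 + 0*a_S4 + 2/15*a_S5
  a_S4 = 1/15*a_S0 + 2/15*a_S1 + 1/15*a_S2 + 2/15*a_S3 + 1/15*a_S4 + 8/15*a_S5

Substituting a_S0 = 1 and a_S5 = 0, rearrange to (I - Q) a = r where r[i] = P(i -> S0):
  [14/15, -1/5, 0, -3/5] . (a_S1, a_S2, a_S3, a_S4) = 2/15
  [-2/15, 13/15, 0, -1/15] . (a_S1, a_S2, a_S3, a_S4) = 0
  [0, -2/5, 4/5, 0] . (a_S1, a_S2, a_S3, a_S4) = 4/15
  [-2/15, -1/15, -2/15, 14/15] . (a_S1, a_S2, a_S3, a_S4) = 1/15

Solving yields:
  a_S1 = 7/27
  a_S2 = 17/324
  a_S3 = 233/648
  a_S4 = 53/324

Starting state is S2, so the absorption probability is a_S2 = 17/324.

Answer: 17/324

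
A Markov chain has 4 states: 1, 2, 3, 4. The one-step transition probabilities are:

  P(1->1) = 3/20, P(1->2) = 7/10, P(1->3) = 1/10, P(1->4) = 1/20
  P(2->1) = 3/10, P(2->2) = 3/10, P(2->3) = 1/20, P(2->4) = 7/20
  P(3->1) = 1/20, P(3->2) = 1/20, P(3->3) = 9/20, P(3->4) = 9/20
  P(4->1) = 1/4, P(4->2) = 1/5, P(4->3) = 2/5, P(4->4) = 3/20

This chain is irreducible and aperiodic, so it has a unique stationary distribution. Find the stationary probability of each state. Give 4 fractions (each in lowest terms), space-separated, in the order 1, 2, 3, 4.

The stationary distribution satisfies pi = pi * P, i.e.:
  pi_1 = 3/20*pi_1 + 3/10*pi_2 + 1/20*pi_3 + 1/4*pi_4
  pi_2 = 7/10*pi_1 + 3/10*pi_2 + 1/20*pi_3 + 1/5*pi_4
  pi_3 = 1/10*pi_1 + 1/20*pi_2 + 9/20*pi_3 + 2/5*pi_4
  pi_4 = 1/20*pi_1 + 7/20*pi_2 + 9/20*pi_3 + 3/20*pi_4
with normalization: pi_1 + pi_2 + pi_3 + pi_4 = 1.

Using the first 3 balance equations plus normalization, the linear system A*pi = b is:
  [-17/20, 3/10, 1/20, 1/4] . pi = 0
  [7/10, -7/10, 1/20, 1/5] . pi = 0
  [1/10, 1/20, -11/20, 2/5] . pi = 0
  [1, 1, 1, 1] . pi = 1

Solving yields:
  pi_1 = 1193/6142
  pi_2 = 884/3071
  pi_3 = 779/3071
  pi_4 = 1623/6142

Verification (pi * P):
  1193/6142*3/20 + 884/3071*3/10 + 779/3071*1/20 + 1623/6142*1/4 = 1193/6142 = pi_1  (ok)
  1193/6142*7/10 + 884/3071*3/10 + 779/3071*1/20 + 1623/6142*1/5 = 884/3071 = pi_2  (ok)
  1193/6142*1/10 + 884/3071*1/20 + 779/3071*9/20 + 1623/6142*2/5 = 779/3071 = pi_3  (ok)
  1193/6142*1/20 + 884/3071*7/20 + 779/3071*9/20 + 1623/6142*3/20 = 1623/6142 = pi_4  (ok)

Answer: 1193/6142 884/3071 779/3071 1623/6142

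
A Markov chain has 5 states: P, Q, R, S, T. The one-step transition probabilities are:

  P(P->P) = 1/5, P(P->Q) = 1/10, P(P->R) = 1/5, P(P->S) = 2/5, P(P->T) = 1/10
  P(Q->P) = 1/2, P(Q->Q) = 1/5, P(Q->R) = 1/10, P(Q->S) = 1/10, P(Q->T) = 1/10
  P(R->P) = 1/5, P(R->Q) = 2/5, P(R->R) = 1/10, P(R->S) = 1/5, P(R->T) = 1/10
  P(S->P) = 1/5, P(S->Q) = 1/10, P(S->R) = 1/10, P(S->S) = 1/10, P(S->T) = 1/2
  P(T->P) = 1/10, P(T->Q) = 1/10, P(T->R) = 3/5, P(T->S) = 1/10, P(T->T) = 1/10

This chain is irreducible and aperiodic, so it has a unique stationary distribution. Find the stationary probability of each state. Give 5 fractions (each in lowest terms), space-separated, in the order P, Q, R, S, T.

Answer: 3469/14646 2663/14646 3107/14646 1408/7323 2591/14646

Derivation:
The stationary distribution satisfies pi = pi * P, i.e.:
  pi_P = 1/5*pi_P + 1/2*pi_Q + 1/5*pi_R + 1/5*pi_S + 1/10*pi_T
  pi_Q = 1/10*pi_P + 1/5*pi_Q + 2/5*pi_R + 1/10*pi_S + 1/10*pi_T
  pi_R = 1/5*pi_P + 1/10*pi_Q + 1/10*pi_R + 1/10*pi_S + 3/5*pi_T
  pi_S = 2/5*pi_P + 1/10*pi_Q + 1/5*pi_R + 1/10*pi_S + 1/10*pi_T
  pi_T = 1/10*pi_P + 1/10*pi_Q + 1/10*pi_R + 1/2*pi_S + 1/10*pi_T
with normalization: pi_P + pi_Q + pi_R + pi_S + pi_T = 1.

Using the first 4 balance equations plus normalization, the linear system A*pi = b is:
  [-4/5, 1/2, 1/5, 1/5, 1/10] . pi = 0
  [1/10, -4/5, 2/5, 1/10, 1/10] . pi = 0
  [1/5, 1/10, -9/10, 1/10, 3/5] . pi = 0
  [2/5, 1/10, 1/5, -9/10, 1/10] . pi = 0
  [1, 1, 1, 1, 1] . pi = 1

Solving yields:
  pi_P = 3469/14646
  pi_Q = 2663/14646
  pi_R = 3107/14646
  pi_S = 1408/7323
  pi_T = 2591/14646

Verification (pi * P):
  3469/14646*1/5 + 2663/14646*1/2 + 3107/14646*1/5 + 1408/7323*1/5 + 2591/14646*1/10 = 3469/14646 = pi_P  (ok)
  3469/14646*1/10 + 2663/14646*1/5 + 3107/14646*2/5 + 1408/7323*1/10 + 2591/14646*1/10 = 2663/14646 = pi_Q  (ok)
  3469/14646*1/5 + 2663/14646*1/10 + 3107/14646*1/10 + 1408/7323*1/10 + 2591/14646*3/5 = 3107/14646 = pi_R  (ok)
  3469/14646*2/5 + 2663/14646*1/10 + 3107/14646*1/5 + 1408/7323*1/10 + 2591/14646*1/10 = 1408/7323 = pi_S  (ok)
  3469/14646*1/10 + 2663/14646*1/10 + 3107/14646*1/10 + 1408/7323*1/2 + 2591/14646*1/10 = 2591/14646 = pi_T  (ok)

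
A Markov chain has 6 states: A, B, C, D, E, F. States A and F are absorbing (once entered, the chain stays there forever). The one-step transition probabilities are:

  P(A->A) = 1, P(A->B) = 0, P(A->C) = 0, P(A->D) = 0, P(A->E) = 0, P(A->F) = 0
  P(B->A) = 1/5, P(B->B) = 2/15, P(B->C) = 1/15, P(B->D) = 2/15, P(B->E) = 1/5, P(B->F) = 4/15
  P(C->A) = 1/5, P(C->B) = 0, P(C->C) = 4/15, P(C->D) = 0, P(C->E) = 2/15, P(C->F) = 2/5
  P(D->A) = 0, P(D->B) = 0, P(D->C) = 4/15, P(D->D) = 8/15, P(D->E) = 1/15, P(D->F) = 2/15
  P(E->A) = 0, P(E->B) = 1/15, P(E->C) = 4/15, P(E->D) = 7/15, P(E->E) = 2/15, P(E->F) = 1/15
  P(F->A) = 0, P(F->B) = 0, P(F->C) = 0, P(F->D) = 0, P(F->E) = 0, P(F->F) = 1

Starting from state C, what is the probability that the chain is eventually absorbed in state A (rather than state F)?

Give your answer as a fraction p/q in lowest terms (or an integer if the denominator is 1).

Let a_i = P(absorbed in A | start in state i).
Boundary conditions: a_A = 1, a_F = 0.
For each transient state i, a_i = sum_j P(i->j) * a_j:
  a_B = 1/5*a_A + 2/15*a_B + 1/15*a_C + 2/15*a_D + 1/5*a_E + 4/15*a_F
  a_C = 1/5*a_A + 0*a_B + 4/15*a_C + 0*a_D + 2/15*a_E + 2/5*a_F
  a_D = 0*a_A + 0*a_B + 4/15*a_C + 8/15*a_D + 1/15*a_E + 2/15*a_F
  a_E = 0*a_A + 1/15*a_B + 4/15*a_C + 7/15*a_D + 2/15*a_E + 1/15*a_F

Substituting a_A = 1 and a_F = 0, rearrange to (I - Q) a = r where r[i] = P(i -> A):
  [13/15, -1/15, -2/15, -1/5] . (a_B, a_C, a_D, a_E) = 1/5
  [0, 11/15, 0, -2/15] . (a_B, a_C, a_D, a_E) = 1/5
  [0, -4/15, 7/15, -1/15] . (a_B, a_C, a_D, a_E) = 0
  [-1/15, -4/15, -7/15, 13/15] . (a_B, a_C, a_D, a_E) = 0

Solving yields:
  a_B = 3528/10273
  a_C = 3249/10273
  a_D = 2208/10273
  a_E = 2460/10273

Starting state is C, so the absorption probability is a_C = 3249/10273.

Answer: 3249/10273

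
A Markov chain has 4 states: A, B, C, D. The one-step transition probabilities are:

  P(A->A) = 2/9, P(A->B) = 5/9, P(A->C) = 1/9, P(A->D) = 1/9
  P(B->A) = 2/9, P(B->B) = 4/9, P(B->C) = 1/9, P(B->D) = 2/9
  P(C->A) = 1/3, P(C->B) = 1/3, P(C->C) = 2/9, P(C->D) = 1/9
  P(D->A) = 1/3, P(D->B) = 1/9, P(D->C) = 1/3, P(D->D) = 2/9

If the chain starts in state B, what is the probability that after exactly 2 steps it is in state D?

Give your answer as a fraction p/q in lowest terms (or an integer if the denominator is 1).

Answer: 5/27

Derivation:
Computing P^2 by repeated multiplication:
P^1 =
  A: [2/9, 5/9, 1/9, 1/9]
  B: [2/9, 4/9, 1/9, 2/9]
  C: [1/3, 1/3, 2/9, 1/9]
  D: [1/3, 1/9, 1/3, 2/9]
P^2 =
  A: [20/81, 34/81, 4/27, 5/27]
  B: [7/27, 31/81, 14/81, 5/27]
  C: [7/27, 34/81, 13/81, 13/81]
  D: [23/81, 10/27, 16/81, 4/27]

(P^2)[B -> D] = 5/27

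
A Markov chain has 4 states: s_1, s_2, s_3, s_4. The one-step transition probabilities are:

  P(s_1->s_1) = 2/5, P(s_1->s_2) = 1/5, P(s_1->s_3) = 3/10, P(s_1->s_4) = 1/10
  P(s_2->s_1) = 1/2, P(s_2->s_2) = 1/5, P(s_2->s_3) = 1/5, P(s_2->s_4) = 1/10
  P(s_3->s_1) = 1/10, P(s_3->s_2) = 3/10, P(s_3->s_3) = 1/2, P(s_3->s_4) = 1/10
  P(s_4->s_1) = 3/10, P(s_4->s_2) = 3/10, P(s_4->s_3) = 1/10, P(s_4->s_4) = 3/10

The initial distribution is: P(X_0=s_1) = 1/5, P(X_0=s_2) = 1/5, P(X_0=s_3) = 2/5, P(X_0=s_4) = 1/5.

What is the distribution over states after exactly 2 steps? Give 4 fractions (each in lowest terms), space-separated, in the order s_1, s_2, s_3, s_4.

Answer: 79/250 123/500 31/100 16/125

Derivation:
Propagating the distribution step by step (d_{t+1} = d_t * P):
d_0 = (s_1=1/5, s_2=1/5, s_3=2/5, s_4=1/5)
  d_1[s_1] = 1/5*2/5 + 1/5*1/2 + 2/5*1/10 + 1/5*3/10 = 7/25
  d_1[s_2] = 1/5*1/5 + 1/5*1/5 + 2/5*3/10 + 1/5*3/10 = 13/50
  d_1[s_3] = 1/5*3/10 + 1/5*1/5 + 2/5*1/2 + 1/5*1/10 = 8/25
  d_1[s_4] = 1/5*1/10 + 1/5*1/10 + 2/5*1/10 + 1/5*3/10 = 7/50
d_1 = (s_1=7/25, s_2=13/50, s_3=8/25, s_4=7/50)
  d_2[s_1] = 7/25*2/5 + 13/50*1/2 + 8/25*1/10 + 7/50*3/10 = 79/250
  d_2[s_2] = 7/25*1/5 + 13/50*1/5 + 8/25*3/10 + 7/50*3/10 = 123/500
  d_2[s_3] = 7/25*3/10 + 13/50*1/5 + 8/25*1/2 + 7/50*1/10 = 31/100
  d_2[s_4] = 7/25*1/10 + 13/50*1/10 + 8/25*1/10 + 7/50*3/10 = 16/125
d_2 = (s_1=79/250, s_2=123/500, s_3=31/100, s_4=16/125)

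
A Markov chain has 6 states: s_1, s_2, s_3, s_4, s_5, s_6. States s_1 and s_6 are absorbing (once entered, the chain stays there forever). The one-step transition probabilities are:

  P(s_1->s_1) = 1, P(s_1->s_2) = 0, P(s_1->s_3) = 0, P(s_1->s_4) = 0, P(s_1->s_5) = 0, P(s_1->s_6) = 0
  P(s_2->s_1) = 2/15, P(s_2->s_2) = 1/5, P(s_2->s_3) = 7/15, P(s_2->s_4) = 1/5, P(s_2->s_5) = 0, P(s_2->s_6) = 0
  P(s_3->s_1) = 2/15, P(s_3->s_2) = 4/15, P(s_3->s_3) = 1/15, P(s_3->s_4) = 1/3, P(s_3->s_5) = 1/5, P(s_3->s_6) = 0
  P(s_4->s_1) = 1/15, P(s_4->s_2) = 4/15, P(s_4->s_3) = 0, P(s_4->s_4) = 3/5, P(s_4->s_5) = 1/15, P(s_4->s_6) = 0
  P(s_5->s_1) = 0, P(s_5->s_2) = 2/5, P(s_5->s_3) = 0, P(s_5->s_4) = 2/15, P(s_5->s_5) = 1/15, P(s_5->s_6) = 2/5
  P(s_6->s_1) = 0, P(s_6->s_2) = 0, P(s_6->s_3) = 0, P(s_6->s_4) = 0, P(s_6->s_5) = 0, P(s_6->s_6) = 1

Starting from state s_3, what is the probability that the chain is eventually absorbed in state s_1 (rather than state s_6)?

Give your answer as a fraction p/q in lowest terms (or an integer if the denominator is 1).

Answer: 305/413

Derivation:
Let a_i = P(absorbed in s_1 | start in state i).
Boundary conditions: a_s_1 = 1, a_s_6 = 0.
For each transient state i, a_i = sum_j P(i->j) * a_j:
  a_s_2 = 2/15*a_s_1 + 1/5*a_s_2 + 7/15*a_s_3 + 1/5*a_s_4 + 0*a_s_5 + 0*a_s_6
  a_s_3 = 2/15*a_s_1 + 4/15*a_s_2 + 1/15*a_s_3 + 1/3*a_s_4 + 1/5*a_s_5 + 0*a_s_6
  a_s_4 = 1/15*a_s_1 + 4/15*a_s_2 + 0*a_s_3 + 3/5*a_s_4 + 1/15*a_s_5 + 0*a_s_6
  a_s_5 = 0*a_s_1 + 2/5*a_s_2 + 0*a_s_3 + 2/15*a_s_4 + 1/15*a_s_5 + 2/5*a_s_6

Substituting a_s_1 = 1 and a_s_6 = 0, rearrange to (I - Q) a = r where r[i] = P(i -> s_1):
  [4/5, -7/15, -1/5, 0] . (a_s_2, a_s_3, a_s_4, a_s_5) = 2/15
  [-4/15, 14/15, -1/3, -1/5] . (a_s_2, a_s_3, a_s_4, a_s_5) = 2/15
  [-4/15, 0, 2/5, -1/15] . (a_s_2, a_s_3, a_s_4, a_s_5) = 1/15
  [-2/5, 0, -2/15, 14/15] . (a_s_2, a_s_3, a_s_4, a_s_5) = 0

Solving yields:
  a_s_2 = 326/413
  a_s_3 = 305/413
  a_s_4 = 317/413
  a_s_5 = 185/413

Starting state is s_3, so the absorption probability is a_s_3 = 305/413.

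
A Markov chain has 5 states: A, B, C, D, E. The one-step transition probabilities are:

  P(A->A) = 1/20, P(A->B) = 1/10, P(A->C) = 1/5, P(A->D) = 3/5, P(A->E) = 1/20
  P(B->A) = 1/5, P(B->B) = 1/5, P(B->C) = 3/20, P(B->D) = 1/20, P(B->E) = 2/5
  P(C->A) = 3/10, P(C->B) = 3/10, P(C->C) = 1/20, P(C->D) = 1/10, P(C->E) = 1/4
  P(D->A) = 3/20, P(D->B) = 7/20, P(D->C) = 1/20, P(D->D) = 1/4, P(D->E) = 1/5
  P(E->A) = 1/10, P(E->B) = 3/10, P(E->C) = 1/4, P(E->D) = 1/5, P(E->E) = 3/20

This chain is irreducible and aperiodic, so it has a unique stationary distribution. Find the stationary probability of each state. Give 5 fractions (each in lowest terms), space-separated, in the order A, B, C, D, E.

The stationary distribution satisfies pi = pi * P, i.e.:
  pi_A = 1/20*pi_A + 1/5*pi_B + 3/10*pi_C + 3/20*pi_D + 1/10*pi_E
  pi_B = 1/10*pi_A + 1/5*pi_B + 3/10*pi_C + 7/20*pi_D + 3/10*pi_E
  pi_C = 1/5*pi_A + 3/20*pi_B + 1/20*pi_C + 1/20*pi_D + 1/4*pi_E
  pi_D = 3/5*pi_A + 1/20*pi_B + 1/10*pi_C + 1/4*pi_D + 1/5*pi_E
  pi_E = 1/20*pi_A + 2/5*pi_B + 1/4*pi_C + 1/5*pi_D + 3/20*pi_E
with normalization: pi_A + pi_B + pi_C + pi_D + pi_E = 1.

Using the first 4 balance equations plus normalization, the linear system A*pi = b is:
  [-19/20, 1/5, 3/10, 3/20, 1/10] . pi = 0
  [1/10, -4/5, 3/10, 7/20, 3/10] . pi = 0
  [1/5, 3/20, -19/20, 1/20, 1/4] . pi = 0
  [3/5, 1/20, 1/10, -3/4, 1/5] . pi = 0
  [1, 1, 1, 1, 1] . pi = 1

Solving yields:
  pi_A = 8309/52802
  pi_B = 1579/6212
  pi_C = 1785/12424
  pi_D = 11697/52802
  pi_E = 47153/211208

Verification (pi * P):
  8309/52802*1/20 + 1579/6212*1/5 + 1785/12424*3/10 + 11697/52802*3/20 + 47153/211208*1/10 = 8309/52802 = pi_A  (ok)
  8309/52802*1/10 + 1579/6212*1/5 + 1785/12424*3/10 + 11697/52802*7/20 + 47153/211208*3/10 = 1579/6212 = pi_B  (ok)
  8309/52802*1/5 + 1579/6212*3/20 + 1785/12424*1/20 + 11697/52802*1/20 + 47153/211208*1/4 = 1785/12424 = pi_C  (ok)
  8309/52802*3/5 + 1579/6212*1/20 + 1785/12424*1/10 + 11697/52802*1/4 + 47153/211208*1/5 = 11697/52802 = pi_D  (ok)
  8309/52802*1/20 + 1579/6212*2/5 + 1785/12424*1/4 + 11697/52802*1/5 + 47153/211208*3/20 = 47153/211208 = pi_E  (ok)

Answer: 8309/52802 1579/6212 1785/12424 11697/52802 47153/211208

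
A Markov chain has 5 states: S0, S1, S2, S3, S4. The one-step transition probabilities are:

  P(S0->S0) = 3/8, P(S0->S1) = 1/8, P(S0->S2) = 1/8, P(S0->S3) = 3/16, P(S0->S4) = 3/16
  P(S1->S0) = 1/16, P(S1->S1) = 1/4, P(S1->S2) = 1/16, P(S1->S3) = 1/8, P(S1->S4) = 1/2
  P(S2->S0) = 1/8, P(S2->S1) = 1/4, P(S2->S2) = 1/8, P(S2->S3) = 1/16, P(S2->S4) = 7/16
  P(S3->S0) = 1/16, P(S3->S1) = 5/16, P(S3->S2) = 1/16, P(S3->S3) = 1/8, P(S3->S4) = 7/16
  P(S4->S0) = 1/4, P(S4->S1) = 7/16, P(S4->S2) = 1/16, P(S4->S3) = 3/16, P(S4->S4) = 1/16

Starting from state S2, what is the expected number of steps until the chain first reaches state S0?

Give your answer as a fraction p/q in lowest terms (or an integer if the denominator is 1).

Answer: 3088/427

Derivation:
Let h_i = expected steps to first reach S0 from state i.
Boundary: h_S0 = 0.
First-step equations for the other states:
  h_S1 = 1 + 1/16*h_S0 + 1/4*h_S1 + 1/16*h_S2 + 1/8*h_S3 + 1/2*h_S4
  h_S2 = 1 + 1/8*h_S0 + 1/4*h_S1 + 1/8*h_S2 + 1/16*h_S3 + 7/16*h_S4
  h_S3 = 1 + 1/16*h_S0 + 5/16*h_S1 + 1/16*h_S2 + 1/8*h_S3 + 7/16*h_S4
  h_S4 = 1 + 1/4*h_S0 + 7/16*h_S1 + 1/16*h_S2 + 3/16*h_S3 + 1/16*h_S4

Substituting h_S0 = 0 and rearranging gives the linear system (I - Q) h = 1:
  [3/4, -1/16, -1/8, -1/2] . (h_S1, h_S2, h_S3, h_S4) = 1
  [-1/4, 7/8, -1/16, -7/16] . (h_S1, h_S2, h_S3, h_S4) = 1
  [-5/16, -1/16, 7/8, -7/16] . (h_S1, h_S2, h_S3, h_S4) = 1
  [-7/16, -1/16, -3/16, 15/16] . (h_S1, h_S2, h_S3, h_S4) = 1

Solving yields:
  h_S1 = 3280/427
  h_S2 = 3088/427
  h_S3 = 9920/1281
  h_S4 = 8560/1281

Starting state is S2, so the expected hitting time is h_S2 = 3088/427.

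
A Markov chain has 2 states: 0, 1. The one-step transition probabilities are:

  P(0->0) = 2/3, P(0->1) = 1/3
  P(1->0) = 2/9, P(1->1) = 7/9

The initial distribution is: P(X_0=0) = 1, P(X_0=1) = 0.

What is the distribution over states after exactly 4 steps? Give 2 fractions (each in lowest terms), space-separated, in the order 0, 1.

Propagating the distribution step by step (d_{t+1} = d_t * P):
d_0 = (0=1, 1=0)
  d_1[0] = 1*2/3 + 0*2/9 = 2/3
  d_1[1] = 1*1/3 + 0*7/9 = 1/3
d_1 = (0=2/3, 1=1/3)
  d_2[0] = 2/3*2/3 + 1/3*2/9 = 14/27
  d_2[1] = 2/3*1/3 + 1/3*7/9 = 13/27
d_2 = (0=14/27, 1=13/27)
  d_3[0] = 14/27*2/3 + 13/27*2/9 = 110/243
  d_3[1] = 14/27*1/3 + 13/27*7/9 = 133/243
d_3 = (0=110/243, 1=133/243)
  d_4[0] = 110/243*2/3 + 133/243*2/9 = 926/2187
  d_4[1] = 110/243*1/3 + 133/243*7/9 = 1261/2187
d_4 = (0=926/2187, 1=1261/2187)

Answer: 926/2187 1261/2187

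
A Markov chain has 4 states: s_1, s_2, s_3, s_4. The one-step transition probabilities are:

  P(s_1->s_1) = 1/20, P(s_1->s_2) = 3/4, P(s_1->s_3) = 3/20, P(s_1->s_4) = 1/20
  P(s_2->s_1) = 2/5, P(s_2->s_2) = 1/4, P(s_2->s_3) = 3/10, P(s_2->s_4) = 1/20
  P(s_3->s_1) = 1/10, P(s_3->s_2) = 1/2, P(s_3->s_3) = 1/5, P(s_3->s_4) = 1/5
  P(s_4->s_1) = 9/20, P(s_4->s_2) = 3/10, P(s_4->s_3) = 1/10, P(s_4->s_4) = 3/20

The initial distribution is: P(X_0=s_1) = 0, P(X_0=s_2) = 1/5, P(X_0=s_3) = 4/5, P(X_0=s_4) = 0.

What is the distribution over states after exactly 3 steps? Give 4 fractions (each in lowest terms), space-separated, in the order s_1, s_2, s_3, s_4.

Answer: 9549/40000 1813/4000 8601/40000 93/1000

Derivation:
Propagating the distribution step by step (d_{t+1} = d_t * P):
d_0 = (s_1=0, s_2=1/5, s_3=4/5, s_4=0)
  d_1[s_1] = 0*1/20 + 1/5*2/5 + 4/5*1/10 + 0*9/20 = 4/25
  d_1[s_2] = 0*3/4 + 1/5*1/4 + 4/5*1/2 + 0*3/10 = 9/20
  d_1[s_3] = 0*3/20 + 1/5*3/10 + 4/5*1/5 + 0*1/10 = 11/50
  d_1[s_4] = 0*1/20 + 1/5*1/20 + 4/5*1/5 + 0*3/20 = 17/100
d_1 = (s_1=4/25, s_2=9/20, s_3=11/50, s_4=17/100)
  d_2[s_1] = 4/25*1/20 + 9/20*2/5 + 11/50*1/10 + 17/100*9/20 = 573/2000
  d_2[s_2] = 4/25*3/4 + 9/20*1/4 + 11/50*1/2 + 17/100*3/10 = 787/2000
  d_2[s_3] = 4/25*3/20 + 9/20*3/10 + 11/50*1/5 + 17/100*1/10 = 11/50
  d_2[s_4] = 4/25*1/20 + 9/20*1/20 + 11/50*1/5 + 17/100*3/20 = 1/10
d_2 = (s_1=573/2000, s_2=787/2000, s_3=11/50, s_4=1/10)
  d_3[s_1] = 573/2000*1/20 + 787/2000*2/5 + 11/50*1/10 + 1/10*9/20 = 9549/40000
  d_3[s_2] = 573/2000*3/4 + 787/2000*1/4 + 11/50*1/2 + 1/10*3/10 = 1813/4000
  d_3[s_3] = 573/2000*3/20 + 787/2000*3/10 + 11/50*1/5 + 1/10*1/10 = 8601/40000
  d_3[s_4] = 573/2000*1/20 + 787/2000*1/20 + 11/50*1/5 + 1/10*3/20 = 93/1000
d_3 = (s_1=9549/40000, s_2=1813/4000, s_3=8601/40000, s_4=93/1000)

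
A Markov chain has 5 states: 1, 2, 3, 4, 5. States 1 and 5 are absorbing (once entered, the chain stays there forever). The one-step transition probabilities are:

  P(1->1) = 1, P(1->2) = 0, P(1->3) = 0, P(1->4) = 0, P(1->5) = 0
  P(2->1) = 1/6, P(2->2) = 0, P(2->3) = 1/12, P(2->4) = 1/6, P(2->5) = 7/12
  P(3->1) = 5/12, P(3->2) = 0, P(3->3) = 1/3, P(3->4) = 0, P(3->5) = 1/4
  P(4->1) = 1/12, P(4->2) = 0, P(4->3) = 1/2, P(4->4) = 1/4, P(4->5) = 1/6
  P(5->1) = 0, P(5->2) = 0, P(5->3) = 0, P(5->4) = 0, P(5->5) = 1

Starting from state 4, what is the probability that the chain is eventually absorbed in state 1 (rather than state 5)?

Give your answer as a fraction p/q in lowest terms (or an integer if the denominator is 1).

Let a_i = P(absorbed in 1 | start in state i).
Boundary conditions: a_1 = 1, a_5 = 0.
For each transient state i, a_i = sum_j P(i->j) * a_j:
  a_2 = 1/6*a_1 + 0*a_2 + 1/12*a_3 + 1/6*a_4 + 7/12*a_5
  a_3 = 5/12*a_1 + 0*a_2 + 1/3*a_3 + 0*a_4 + 1/4*a_5
  a_4 = 1/12*a_1 + 0*a_2 + 1/2*a_3 + 1/4*a_4 + 1/6*a_5

Substituting a_1 = 1 and a_5 = 0, rearrange to (I - Q) a = r where r[i] = P(i -> 1):
  [1, -1/12, -1/6] . (a_2, a_3, a_4) = 1/6
  [0, 2/3, 0] . (a_2, a_3, a_4) = 5/12
  [0, -1/2, 3/4] . (a_2, a_3, a_4) = 1/12

Solving yields:
  a_2 = 265/864
  a_3 = 5/8
  a_4 = 19/36

Starting state is 4, so the absorption probability is a_4 = 19/36.

Answer: 19/36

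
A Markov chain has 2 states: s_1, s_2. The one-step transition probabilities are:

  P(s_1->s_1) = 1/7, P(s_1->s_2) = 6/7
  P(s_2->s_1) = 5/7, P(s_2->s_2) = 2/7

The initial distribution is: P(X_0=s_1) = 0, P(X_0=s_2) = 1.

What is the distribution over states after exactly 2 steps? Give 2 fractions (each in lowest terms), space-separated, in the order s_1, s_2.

Propagating the distribution step by step (d_{t+1} = d_t * P):
d_0 = (s_1=0, s_2=1)
  d_1[s_1] = 0*1/7 + 1*5/7 = 5/7
  d_1[s_2] = 0*6/7 + 1*2/7 = 2/7
d_1 = (s_1=5/7, s_2=2/7)
  d_2[s_1] = 5/7*1/7 + 2/7*5/7 = 15/49
  d_2[s_2] = 5/7*6/7 + 2/7*2/7 = 34/49
d_2 = (s_1=15/49, s_2=34/49)

Answer: 15/49 34/49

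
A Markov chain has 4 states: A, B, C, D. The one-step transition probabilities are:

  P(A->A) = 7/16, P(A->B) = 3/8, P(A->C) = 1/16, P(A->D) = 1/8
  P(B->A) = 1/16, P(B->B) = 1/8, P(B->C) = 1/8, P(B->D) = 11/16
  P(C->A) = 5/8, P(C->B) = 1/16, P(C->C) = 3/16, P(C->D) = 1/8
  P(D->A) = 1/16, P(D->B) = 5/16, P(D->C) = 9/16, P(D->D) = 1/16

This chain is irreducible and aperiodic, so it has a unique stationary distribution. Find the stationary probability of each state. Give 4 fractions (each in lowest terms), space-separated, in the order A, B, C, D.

Answer: 538/1777 1235/5331 1201/5331 427/1777

Derivation:
The stationary distribution satisfies pi = pi * P, i.e.:
  pi_A = 7/16*pi_A + 1/16*pi_B + 5/8*pi_C + 1/16*pi_D
  pi_B = 3/8*pi_A + 1/8*pi_B + 1/16*pi_C + 5/16*pi_D
  pi_C = 1/16*pi_A + 1/8*pi_B + 3/16*pi_C + 9/16*pi_D
  pi_D = 1/8*pi_A + 11/16*pi_B + 1/8*pi_C + 1/16*pi_D
with normalization: pi_A + pi_B + pi_C + pi_D = 1.

Using the first 3 balance equations plus normalization, the linear system A*pi = b is:
  [-9/16, 1/16, 5/8, 1/16] . pi = 0
  [3/8, -7/8, 1/16, 5/16] . pi = 0
  [1/16, 1/8, -13/16, 9/16] . pi = 0
  [1, 1, 1, 1] . pi = 1

Solving yields:
  pi_A = 538/1777
  pi_B = 1235/5331
  pi_C = 1201/5331
  pi_D = 427/1777

Verification (pi * P):
  538/1777*7/16 + 1235/5331*1/16 + 1201/5331*5/8 + 427/1777*1/16 = 538/1777 = pi_A  (ok)
  538/1777*3/8 + 1235/5331*1/8 + 1201/5331*1/16 + 427/1777*5/16 = 1235/5331 = pi_B  (ok)
  538/1777*1/16 + 1235/5331*1/8 + 1201/5331*3/16 + 427/1777*9/16 = 1201/5331 = pi_C  (ok)
  538/1777*1/8 + 1235/5331*11/16 + 1201/5331*1/8 + 427/1777*1/16 = 427/1777 = pi_D  (ok)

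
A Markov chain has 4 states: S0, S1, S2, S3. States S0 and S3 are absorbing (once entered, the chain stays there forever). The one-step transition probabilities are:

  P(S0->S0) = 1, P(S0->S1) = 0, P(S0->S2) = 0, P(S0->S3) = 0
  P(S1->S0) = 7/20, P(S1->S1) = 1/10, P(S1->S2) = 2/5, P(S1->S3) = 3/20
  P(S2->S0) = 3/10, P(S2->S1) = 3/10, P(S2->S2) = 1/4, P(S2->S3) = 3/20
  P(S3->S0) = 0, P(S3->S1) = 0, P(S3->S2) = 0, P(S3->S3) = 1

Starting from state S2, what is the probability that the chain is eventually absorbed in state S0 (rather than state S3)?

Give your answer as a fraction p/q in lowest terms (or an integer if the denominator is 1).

Let a_i = P(absorbed in S0 | start in state i).
Boundary conditions: a_S0 = 1, a_S3 = 0.
For each transient state i, a_i = sum_j P(i->j) * a_j:
  a_S1 = 7/20*a_S0 + 1/10*a_S1 + 2/5*a_S2 + 3/20*a_S3
  a_S2 = 3/10*a_S0 + 3/10*a_S1 + 1/4*a_S2 + 3/20*a_S3

Substituting a_S0 = 1 and a_S3 = 0, rearrange to (I - Q) a = r where r[i] = P(i -> S0):
  [9/10, -2/5] . (a_S1, a_S2) = 7/20
  [-3/10, 3/4] . (a_S1, a_S2) = 3/10

Solving yields:
  a_S1 = 51/74
  a_S2 = 25/37

Starting state is S2, so the absorption probability is a_S2 = 25/37.

Answer: 25/37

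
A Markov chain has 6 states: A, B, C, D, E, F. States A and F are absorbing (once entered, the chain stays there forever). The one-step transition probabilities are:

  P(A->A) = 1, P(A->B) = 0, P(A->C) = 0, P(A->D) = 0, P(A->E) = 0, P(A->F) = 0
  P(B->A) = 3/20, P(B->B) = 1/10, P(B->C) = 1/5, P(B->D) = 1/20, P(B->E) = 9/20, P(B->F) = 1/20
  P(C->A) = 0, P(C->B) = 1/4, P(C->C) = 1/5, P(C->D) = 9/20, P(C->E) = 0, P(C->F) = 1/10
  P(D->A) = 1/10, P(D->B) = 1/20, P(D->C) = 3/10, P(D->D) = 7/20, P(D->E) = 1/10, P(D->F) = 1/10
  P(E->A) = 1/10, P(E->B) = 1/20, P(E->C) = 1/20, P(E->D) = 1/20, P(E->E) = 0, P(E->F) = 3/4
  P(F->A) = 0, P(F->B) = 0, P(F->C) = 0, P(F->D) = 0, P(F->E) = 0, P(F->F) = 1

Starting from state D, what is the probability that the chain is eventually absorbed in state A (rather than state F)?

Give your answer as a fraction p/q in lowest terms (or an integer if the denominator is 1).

Let a_i = P(absorbed in A | start in state i).
Boundary conditions: a_A = 1, a_F = 0.
For each transient state i, a_i = sum_j P(i->j) * a_j:
  a_B = 3/20*a_A + 1/10*a_B + 1/5*a_C + 1/20*a_D + 9/20*a_E + 1/20*a_F
  a_C = 0*a_A + 1/4*a_B + 1/5*a_C + 9/20*a_D + 0*a_E + 1/10*a_F
  a_D = 1/10*a_A + 1/20*a_B + 3/10*a_C + 7/20*a_D + 1/10*a_E + 1/10*a_F
  a_E = 1/10*a_A + 1/20*a_B + 1/20*a_C + 1/20*a_D + 0*a_E + 3/4*a_F

Substituting a_A = 1 and a_F = 0, rearrange to (I - Q) a = r where r[i] = P(i -> A):
  [9/10, -1/5, -1/20, -9/20] . (a_B, a_C, a_D, a_E) = 3/20
  [-1/4, 4/5, -9/20, 0] . (a_B, a_C, a_D, a_E) = 0
  [-1/20, -3/10, 13/20, -1/10] . (a_B, a_C, a_D, a_E) = 1/10
  [-1/20, -1/20, -1/20, 1] . (a_B, a_C, a_D, a_E) = 1/10

Solving yields:
  a_B = 365/1129
  a_C = 1634/5645
  a_D = 1891/5645
  a_E = 832/5645

Starting state is D, so the absorption probability is a_D = 1891/5645.

Answer: 1891/5645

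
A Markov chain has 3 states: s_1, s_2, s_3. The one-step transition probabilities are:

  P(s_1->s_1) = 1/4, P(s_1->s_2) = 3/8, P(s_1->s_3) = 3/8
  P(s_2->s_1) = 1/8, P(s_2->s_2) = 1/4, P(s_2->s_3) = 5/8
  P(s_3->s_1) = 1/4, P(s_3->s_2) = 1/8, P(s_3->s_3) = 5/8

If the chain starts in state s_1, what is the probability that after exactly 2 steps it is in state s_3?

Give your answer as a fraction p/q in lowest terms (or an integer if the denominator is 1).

Answer: 9/16

Derivation:
Computing P^2 by repeated multiplication:
P^1 =
  s_1: [1/4, 3/8, 3/8]
  s_2: [1/8, 1/4, 5/8]
  s_3: [1/4, 1/8, 5/8]
P^2 =
  s_1: [13/64, 15/64, 9/16]
  s_2: [7/32, 3/16, 19/32]
  s_3: [15/64, 13/64, 9/16]

(P^2)[s_1 -> s_3] = 9/16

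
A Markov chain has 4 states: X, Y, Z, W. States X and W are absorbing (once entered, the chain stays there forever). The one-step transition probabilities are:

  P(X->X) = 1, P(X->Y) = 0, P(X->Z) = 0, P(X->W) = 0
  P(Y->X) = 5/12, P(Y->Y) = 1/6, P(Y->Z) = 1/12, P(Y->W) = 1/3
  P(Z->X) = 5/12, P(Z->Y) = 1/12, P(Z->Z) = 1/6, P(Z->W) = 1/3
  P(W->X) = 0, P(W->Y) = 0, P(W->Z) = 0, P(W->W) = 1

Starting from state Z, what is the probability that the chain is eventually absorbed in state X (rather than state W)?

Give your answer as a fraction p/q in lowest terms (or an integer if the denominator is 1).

Answer: 5/9

Derivation:
Let a_i = P(absorbed in X | start in state i).
Boundary conditions: a_X = 1, a_W = 0.
For each transient state i, a_i = sum_j P(i->j) * a_j:
  a_Y = 5/12*a_X + 1/6*a_Y + 1/12*a_Z + 1/3*a_W
  a_Z = 5/12*a_X + 1/12*a_Y + 1/6*a_Z + 1/3*a_W

Substituting a_X = 1 and a_W = 0, rearrange to (I - Q) a = r where r[i] = P(i -> X):
  [5/6, -1/12] . (a_Y, a_Z) = 5/12
  [-1/12, 5/6] . (a_Y, a_Z) = 5/12

Solving yields:
  a_Y = 5/9
  a_Z = 5/9

Starting state is Z, so the absorption probability is a_Z = 5/9.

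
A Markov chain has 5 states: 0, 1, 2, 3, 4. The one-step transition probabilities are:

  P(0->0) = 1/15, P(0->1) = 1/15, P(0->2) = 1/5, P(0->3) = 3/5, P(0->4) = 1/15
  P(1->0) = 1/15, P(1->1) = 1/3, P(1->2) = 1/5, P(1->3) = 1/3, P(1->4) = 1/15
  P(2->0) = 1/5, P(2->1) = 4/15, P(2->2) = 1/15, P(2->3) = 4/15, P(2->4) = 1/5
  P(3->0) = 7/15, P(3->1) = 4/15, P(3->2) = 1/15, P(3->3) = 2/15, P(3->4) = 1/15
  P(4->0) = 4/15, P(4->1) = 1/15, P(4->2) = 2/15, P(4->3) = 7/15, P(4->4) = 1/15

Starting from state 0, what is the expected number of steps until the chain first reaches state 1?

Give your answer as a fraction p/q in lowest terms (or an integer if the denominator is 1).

Answer: 9160/1527

Derivation:
Let h_i = expected steps to first reach 1 from state i.
Boundary: h_1 = 0.
First-step equations for the other states:
  h_0 = 1 + 1/15*h_0 + 1/15*h_1 + 1/5*h_2 + 3/5*h_3 + 1/15*h_4
  h_2 = 1 + 1/5*h_0 + 4/15*h_1 + 1/15*h_2 + 4/15*h_3 + 1/5*h_4
  h_3 = 1 + 7/15*h_0 + 4/15*h_1 + 1/15*h_2 + 2/15*h_3 + 1/15*h_4
  h_4 = 1 + 4/15*h_0 + 1/15*h_1 + 2/15*h_2 + 7/15*h_3 + 1/15*h_4

Substituting h_1 = 0 and rearranging gives the linear system (I - Q) h = 1:
  [14/15, -1/5, -3/5, -1/15] . (h_0, h_2, h_3, h_4) = 1
  [-1/5, 14/15, -4/15, -1/5] . (h_0, h_2, h_3, h_4) = 1
  [-7/15, -1/15, 13/15, -1/15] . (h_0, h_2, h_3, h_4) = 1
  [-4/15, -2/15, -7/15, 14/15] . (h_0, h_2, h_3, h_4) = 1

Solving yields:
  h_0 = 9160/1527
  h_2 = 2635/509
  h_3 = 2675/509
  h_4 = 9395/1527

Starting state is 0, so the expected hitting time is h_0 = 9160/1527.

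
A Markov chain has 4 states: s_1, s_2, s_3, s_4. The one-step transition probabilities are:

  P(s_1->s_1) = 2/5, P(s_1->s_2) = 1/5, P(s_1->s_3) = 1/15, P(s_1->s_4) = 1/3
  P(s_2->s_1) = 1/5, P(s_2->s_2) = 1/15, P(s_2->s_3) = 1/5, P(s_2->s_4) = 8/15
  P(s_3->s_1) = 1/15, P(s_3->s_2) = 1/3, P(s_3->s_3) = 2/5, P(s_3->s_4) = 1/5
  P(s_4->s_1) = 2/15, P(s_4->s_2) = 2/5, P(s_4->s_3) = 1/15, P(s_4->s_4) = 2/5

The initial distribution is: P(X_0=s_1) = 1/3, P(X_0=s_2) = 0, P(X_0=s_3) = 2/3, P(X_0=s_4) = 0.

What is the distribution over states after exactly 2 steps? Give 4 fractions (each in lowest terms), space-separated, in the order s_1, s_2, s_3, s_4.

Answer: 122/675 56/225 136/675 83/225

Derivation:
Propagating the distribution step by step (d_{t+1} = d_t * P):
d_0 = (s_1=1/3, s_2=0, s_3=2/3, s_4=0)
  d_1[s_1] = 1/3*2/5 + 0*1/5 + 2/3*1/15 + 0*2/15 = 8/45
  d_1[s_2] = 1/3*1/5 + 0*1/15 + 2/3*1/3 + 0*2/5 = 13/45
  d_1[s_3] = 1/3*1/15 + 0*1/5 + 2/3*2/5 + 0*1/15 = 13/45
  d_1[s_4] = 1/3*1/3 + 0*8/15 + 2/3*1/5 + 0*2/5 = 11/45
d_1 = (s_1=8/45, s_2=13/45, s_3=13/45, s_4=11/45)
  d_2[s_1] = 8/45*2/5 + 13/45*1/5 + 13/45*1/15 + 11/45*2/15 = 122/675
  d_2[s_2] = 8/45*1/5 + 13/45*1/15 + 13/45*1/3 + 11/45*2/5 = 56/225
  d_2[s_3] = 8/45*1/15 + 13/45*1/5 + 13/45*2/5 + 11/45*1/15 = 136/675
  d_2[s_4] = 8/45*1/3 + 13/45*8/15 + 13/45*1/5 + 11/45*2/5 = 83/225
d_2 = (s_1=122/675, s_2=56/225, s_3=136/675, s_4=83/225)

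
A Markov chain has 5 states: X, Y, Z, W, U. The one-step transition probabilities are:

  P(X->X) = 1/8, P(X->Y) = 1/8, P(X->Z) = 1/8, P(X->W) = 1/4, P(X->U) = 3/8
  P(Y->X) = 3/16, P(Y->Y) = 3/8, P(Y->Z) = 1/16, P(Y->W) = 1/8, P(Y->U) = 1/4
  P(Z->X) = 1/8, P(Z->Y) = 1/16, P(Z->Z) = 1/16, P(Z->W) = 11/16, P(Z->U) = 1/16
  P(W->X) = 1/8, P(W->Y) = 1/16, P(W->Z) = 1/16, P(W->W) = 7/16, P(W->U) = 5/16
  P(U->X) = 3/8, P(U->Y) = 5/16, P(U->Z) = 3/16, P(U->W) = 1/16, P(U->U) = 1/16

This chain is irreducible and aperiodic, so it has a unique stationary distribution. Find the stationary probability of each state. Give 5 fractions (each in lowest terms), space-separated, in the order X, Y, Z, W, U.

The stationary distribution satisfies pi = pi * P, i.e.:
  pi_X = 1/8*pi_X + 3/16*pi_Y + 1/8*pi_Z + 1/8*pi_W + 3/8*pi_U
  pi_Y = 1/8*pi_X + 3/8*pi_Y + 1/16*pi_Z + 1/16*pi_W + 5/16*pi_U
  pi_Z = 1/8*pi_X + 1/16*pi_Y + 1/16*pi_Z + 1/16*pi_W + 3/16*pi_U
  pi_W = 1/4*pi_X + 1/8*pi_Y + 11/16*pi_Z + 7/16*pi_W + 1/16*pi_U
  pi_U = 3/8*pi_X + 1/4*pi_Y + 1/16*pi_Z + 5/16*pi_W + 1/16*pi_U
with normalization: pi_X + pi_Y + pi_Z + pi_W + pi_U = 1.

Using the first 4 balance equations plus normalization, the linear system A*pi = b is:
  [-7/8, 3/16, 1/8, 1/8, 3/8] . pi = 0
  [1/8, -5/8, 1/16, 1/16, 5/16] . pi = 0
  [1/8, 1/16, -15/16, 1/16, 3/16] . pi = 0
  [1/4, 1/8, 11/16, -9/16, 1/16] . pi = 0
  [1, 1, 1, 1, 1] . pi = 1

Solving yields:
  pi_X = 469/2413
  pi_Y = 1390/7239
  pi_Z = 748/7239
  pi_W = 107/381
  pi_U = 1661/7239

Verification (pi * P):
  469/2413*1/8 + 1390/7239*3/16 + 748/7239*1/8 + 107/381*1/8 + 1661/7239*3/8 = 469/2413 = pi_X  (ok)
  469/2413*1/8 + 1390/7239*3/8 + 748/7239*1/16 + 107/381*1/16 + 1661/7239*5/16 = 1390/7239 = pi_Y  (ok)
  469/2413*1/8 + 1390/7239*1/16 + 748/7239*1/16 + 107/381*1/16 + 1661/7239*3/16 = 748/7239 = pi_Z  (ok)
  469/2413*1/4 + 1390/7239*1/8 + 748/7239*11/16 + 107/381*7/16 + 1661/7239*1/16 = 107/381 = pi_W  (ok)
  469/2413*3/8 + 1390/7239*1/4 + 748/7239*1/16 + 107/381*5/16 + 1661/7239*1/16 = 1661/7239 = pi_U  (ok)

Answer: 469/2413 1390/7239 748/7239 107/381 1661/7239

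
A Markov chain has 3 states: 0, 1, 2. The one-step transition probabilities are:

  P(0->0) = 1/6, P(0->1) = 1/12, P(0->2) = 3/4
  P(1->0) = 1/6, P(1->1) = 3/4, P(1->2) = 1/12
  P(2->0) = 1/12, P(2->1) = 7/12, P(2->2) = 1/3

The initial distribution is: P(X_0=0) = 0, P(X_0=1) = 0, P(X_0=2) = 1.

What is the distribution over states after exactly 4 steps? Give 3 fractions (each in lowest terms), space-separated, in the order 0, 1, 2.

Answer: 191/1296 397/648 311/1296

Derivation:
Propagating the distribution step by step (d_{t+1} = d_t * P):
d_0 = (0=0, 1=0, 2=1)
  d_1[0] = 0*1/6 + 0*1/6 + 1*1/12 = 1/12
  d_1[1] = 0*1/12 + 0*3/4 + 1*7/12 = 7/12
  d_1[2] = 0*3/4 + 0*1/12 + 1*1/3 = 1/3
d_1 = (0=1/12, 1=7/12, 2=1/3)
  d_2[0] = 1/12*1/6 + 7/12*1/6 + 1/3*1/12 = 5/36
  d_2[1] = 1/12*1/12 + 7/12*3/4 + 1/3*7/12 = 23/36
  d_2[2] = 1/12*3/4 + 7/12*1/12 + 1/3*1/3 = 2/9
d_2 = (0=5/36, 1=23/36, 2=2/9)
  d_3[0] = 5/36*1/6 + 23/36*1/6 + 2/9*1/12 = 4/27
  d_3[1] = 5/36*1/12 + 23/36*3/4 + 2/9*7/12 = 67/108
  d_3[2] = 5/36*3/4 + 23/36*1/12 + 2/9*1/3 = 25/108
d_3 = (0=4/27, 1=67/108, 2=25/108)
  d_4[0] = 4/27*1/6 + 67/108*1/6 + 25/108*1/12 = 191/1296
  d_4[1] = 4/27*1/12 + 67/108*3/4 + 25/108*7/12 = 397/648
  d_4[2] = 4/27*3/4 + 67/108*1/12 + 25/108*1/3 = 311/1296
d_4 = (0=191/1296, 1=397/648, 2=311/1296)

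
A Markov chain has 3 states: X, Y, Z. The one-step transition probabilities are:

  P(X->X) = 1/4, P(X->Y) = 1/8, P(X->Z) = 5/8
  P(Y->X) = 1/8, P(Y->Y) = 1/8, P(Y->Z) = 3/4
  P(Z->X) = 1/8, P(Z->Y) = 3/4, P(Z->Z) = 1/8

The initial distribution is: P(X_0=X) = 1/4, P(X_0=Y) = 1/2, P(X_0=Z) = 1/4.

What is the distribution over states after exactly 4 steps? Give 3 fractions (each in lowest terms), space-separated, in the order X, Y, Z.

Answer: 2341/16384 3559/8192 6925/16384

Derivation:
Propagating the distribution step by step (d_{t+1} = d_t * P):
d_0 = (X=1/4, Y=1/2, Z=1/4)
  d_1[X] = 1/4*1/4 + 1/2*1/8 + 1/4*1/8 = 5/32
  d_1[Y] = 1/4*1/8 + 1/2*1/8 + 1/4*3/4 = 9/32
  d_1[Z] = 1/4*5/8 + 1/2*3/4 + 1/4*1/8 = 9/16
d_1 = (X=5/32, Y=9/32, Z=9/16)
  d_2[X] = 5/32*1/4 + 9/32*1/8 + 9/16*1/8 = 37/256
  d_2[Y] = 5/32*1/8 + 9/32*1/8 + 9/16*3/4 = 61/128
  d_2[Z] = 5/32*5/8 + 9/32*3/4 + 9/16*1/8 = 97/256
d_2 = (X=37/256, Y=61/128, Z=97/256)
  d_3[X] = 37/256*1/4 + 61/128*1/8 + 97/256*1/8 = 293/2048
  d_3[Y] = 37/256*1/8 + 61/128*1/8 + 97/256*3/4 = 741/2048
  d_3[Z] = 37/256*5/8 + 61/128*3/4 + 97/256*1/8 = 507/1024
d_3 = (X=293/2048, Y=741/2048, Z=507/1024)
  d_4[X] = 293/2048*1/4 + 741/2048*1/8 + 507/1024*1/8 = 2341/16384
  d_4[Y] = 293/2048*1/8 + 741/2048*1/8 + 507/1024*3/4 = 3559/8192
  d_4[Z] = 293/2048*5/8 + 741/2048*3/4 + 507/1024*1/8 = 6925/16384
d_4 = (X=2341/16384, Y=3559/8192, Z=6925/16384)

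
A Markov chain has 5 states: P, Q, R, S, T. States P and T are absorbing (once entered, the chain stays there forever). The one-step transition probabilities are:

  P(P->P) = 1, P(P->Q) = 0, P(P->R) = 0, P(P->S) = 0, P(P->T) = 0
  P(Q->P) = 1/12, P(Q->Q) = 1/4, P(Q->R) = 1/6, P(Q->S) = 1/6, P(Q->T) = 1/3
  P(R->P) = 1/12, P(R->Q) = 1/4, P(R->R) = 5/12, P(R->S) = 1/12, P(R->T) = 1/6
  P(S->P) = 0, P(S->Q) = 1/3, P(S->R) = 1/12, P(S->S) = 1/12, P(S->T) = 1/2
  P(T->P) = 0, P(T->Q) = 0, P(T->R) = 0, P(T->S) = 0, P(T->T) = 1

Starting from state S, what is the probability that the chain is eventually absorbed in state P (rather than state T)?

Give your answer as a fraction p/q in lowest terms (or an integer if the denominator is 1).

Let a_i = P(absorbed in P | start in state i).
Boundary conditions: a_P = 1, a_T = 0.
For each transient state i, a_i = sum_j P(i->j) * a_j:
  a_Q = 1/12*a_P + 1/4*a_Q + 1/6*a_R + 1/6*a_S + 1/3*a_T
  a_R = 1/12*a_P + 1/4*a_Q + 5/12*a_R + 1/12*a_S + 1/6*a_T
  a_S = 0*a_P + 1/3*a_Q + 1/12*a_R + 1/12*a_S + 1/2*a_T

Substituting a_P = 1 and a_T = 0, rearrange to (I - Q) a = r where r[i] = P(i -> P):
  [3/4, -1/6, -1/6] . (a_Q, a_R, a_S) = 1/12
  [-1/4, 7/12, -1/12] . (a_Q, a_R, a_S) = 1/12
  [-1/3, -1/12, 11/12] . (a_Q, a_R, a_S) = 0

Solving yields:
  a_Q = 25/137
  a_R = 32/137
  a_S = 12/137

Starting state is S, so the absorption probability is a_S = 12/137.

Answer: 12/137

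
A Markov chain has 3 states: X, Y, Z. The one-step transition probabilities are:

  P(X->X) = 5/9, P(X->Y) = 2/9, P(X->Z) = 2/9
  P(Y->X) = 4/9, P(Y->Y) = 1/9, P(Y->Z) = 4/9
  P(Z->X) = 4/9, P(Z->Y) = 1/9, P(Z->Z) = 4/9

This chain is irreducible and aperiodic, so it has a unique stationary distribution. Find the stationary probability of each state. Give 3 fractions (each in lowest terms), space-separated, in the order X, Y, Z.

Answer: 1/2 1/6 1/3

Derivation:
The stationary distribution satisfies pi = pi * P, i.e.:
  pi_X = 5/9*pi_X + 4/9*pi_Y + 4/9*pi_Z
  pi_Y = 2/9*pi_X + 1/9*pi_Y + 1/9*pi_Z
  pi_Z = 2/9*pi_X + 4/9*pi_Y + 4/9*pi_Z
with normalization: pi_X + pi_Y + pi_Z = 1.

Using the first 2 balance equations plus normalization, the linear system A*pi = b is:
  [-4/9, 4/9, 4/9] . pi = 0
  [2/9, -8/9, 1/9] . pi = 0
  [1, 1, 1] . pi = 1

Solving yields:
  pi_X = 1/2
  pi_Y = 1/6
  pi_Z = 1/3

Verification (pi * P):
  1/2*5/9 + 1/6*4/9 + 1/3*4/9 = 1/2 = pi_X  (ok)
  1/2*2/9 + 1/6*1/9 + 1/3*1/9 = 1/6 = pi_Y  (ok)
  1/2*2/9 + 1/6*4/9 + 1/3*4/9 = 1/3 = pi_Z  (ok)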